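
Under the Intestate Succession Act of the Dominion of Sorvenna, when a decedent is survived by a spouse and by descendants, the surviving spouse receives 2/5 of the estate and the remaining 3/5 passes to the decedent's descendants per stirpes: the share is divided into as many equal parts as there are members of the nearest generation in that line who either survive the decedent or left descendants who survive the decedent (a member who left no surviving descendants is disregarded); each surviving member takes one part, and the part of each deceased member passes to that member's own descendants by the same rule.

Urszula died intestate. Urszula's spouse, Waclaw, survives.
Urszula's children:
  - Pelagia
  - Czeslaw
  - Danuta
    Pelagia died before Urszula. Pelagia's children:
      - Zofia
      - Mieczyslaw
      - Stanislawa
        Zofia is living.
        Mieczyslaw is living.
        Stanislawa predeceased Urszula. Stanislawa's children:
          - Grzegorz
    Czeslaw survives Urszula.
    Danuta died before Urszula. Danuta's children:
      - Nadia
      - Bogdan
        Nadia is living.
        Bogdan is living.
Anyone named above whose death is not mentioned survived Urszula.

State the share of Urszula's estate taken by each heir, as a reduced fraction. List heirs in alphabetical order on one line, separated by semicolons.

Waclaw, as surviving spouse, takes 2/5.
The remaining 3/5 passes to Urszula's descendants per stirpes.
The 3/5 is divided into 3 equal shares of 1/5 among Pelagia, Czeslaw, Danuta.
Pelagia predeceased; the 1/5 allotted to Pelagia's branch passes to Pelagia's issue by representation.
The 1/5 is divided into 3 equal shares of 1/15 among Zofia, Mieczyslaw, Stanislawa.
Zofia is living and takes 1/15.
Mieczyslaw is living and takes 1/15.
Stanislawa predeceased; the 1/15 allotted to Stanislawa's branch passes to Stanislawa's issue by representation.
Grzegorz is the sole taker at this level and receives the full 1/15.
Czeslaw is living and takes 1/5.
Danuta predeceased; the 1/5 allotted to Danuta's branch passes to Danuta's issue by representation.
The 1/5 is divided into 2 equal shares of 1/10 among Nadia, Bogdan.
Nadia is living and takes 1/10.
Bogdan is living and takes 1/10.

Bogdan 1/10; Czeslaw 1/5; Grzegorz 1/15; Mieczyslaw 1/15; Nadia 1/10; Waclaw 2/5; Zofia 1/15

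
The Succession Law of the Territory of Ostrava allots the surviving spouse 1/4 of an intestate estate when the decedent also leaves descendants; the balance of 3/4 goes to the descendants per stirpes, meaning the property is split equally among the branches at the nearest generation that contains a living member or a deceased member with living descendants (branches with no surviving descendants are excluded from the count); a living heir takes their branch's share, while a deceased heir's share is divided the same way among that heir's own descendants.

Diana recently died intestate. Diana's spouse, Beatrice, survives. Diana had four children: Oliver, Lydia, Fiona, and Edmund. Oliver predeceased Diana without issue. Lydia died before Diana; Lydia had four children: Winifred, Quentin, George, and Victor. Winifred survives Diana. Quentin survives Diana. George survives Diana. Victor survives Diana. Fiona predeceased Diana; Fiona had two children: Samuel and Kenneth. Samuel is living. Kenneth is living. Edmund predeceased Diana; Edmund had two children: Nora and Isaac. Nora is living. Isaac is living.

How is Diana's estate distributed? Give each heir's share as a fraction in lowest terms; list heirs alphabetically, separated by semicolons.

Beatrice, as surviving spouse, takes 1/4.
The remaining 3/4 passes to Diana's descendants per stirpes.
Oliver left no surviving issue, so that branch lapses and is disregarded.
The 3/4 is divided into 3 equal shares of 1/4 among Lydia, Fiona, Edmund.
Lydia predeceased; the 1/4 allotted to Lydia's branch passes to Lydia's issue by representation.
The 1/4 is divided into 4 equal shares of 1/16 among Winifred, Quentin, George, Victor.
Winifred is living and takes 1/16.
Quentin is living and takes 1/16.
George is living and takes 1/16.
Victor is living and takes 1/16.
Fiona predeceased; the 1/4 allotted to Fiona's branch passes to Fiona's issue by representation.
The 1/4 is divided into 2 equal shares of 1/8 among Samuel, Kenneth.
Samuel is living and takes 1/8.
Kenneth is living and takes 1/8.
Edmund predeceased; the 1/4 allotted to Edmund's branch passes to Edmund's issue by representation.
The 1/4 is divided into 2 equal shares of 1/8 among Nora, Isaac.
Nora is living and takes 1/8.
Isaac is living and takes 1/8.

Beatrice 1/4; George 1/16; Isaac 1/8; Kenneth 1/8; Nora 1/8; Quentin 1/16; Samuel 1/8; Victor 1/16; Winifred 1/16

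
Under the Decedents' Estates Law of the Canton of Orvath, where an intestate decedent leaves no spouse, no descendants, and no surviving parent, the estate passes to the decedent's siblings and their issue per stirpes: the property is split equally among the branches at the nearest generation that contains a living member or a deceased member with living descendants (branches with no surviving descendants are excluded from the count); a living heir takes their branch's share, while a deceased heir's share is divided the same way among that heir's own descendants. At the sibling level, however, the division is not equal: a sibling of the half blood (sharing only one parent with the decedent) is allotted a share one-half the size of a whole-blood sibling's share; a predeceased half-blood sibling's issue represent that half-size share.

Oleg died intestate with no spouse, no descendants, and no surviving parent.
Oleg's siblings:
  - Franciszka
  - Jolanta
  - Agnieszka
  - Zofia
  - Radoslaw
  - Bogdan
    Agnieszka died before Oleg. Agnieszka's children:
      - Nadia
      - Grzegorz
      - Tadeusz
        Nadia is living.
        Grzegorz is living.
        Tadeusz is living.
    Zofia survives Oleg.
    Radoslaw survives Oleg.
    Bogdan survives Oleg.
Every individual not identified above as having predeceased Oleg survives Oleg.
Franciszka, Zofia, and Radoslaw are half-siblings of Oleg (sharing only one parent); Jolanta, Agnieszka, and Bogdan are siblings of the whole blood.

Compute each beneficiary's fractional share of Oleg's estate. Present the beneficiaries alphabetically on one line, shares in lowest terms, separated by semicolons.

No spouse, descendants, or parent survives, so the estate passes to Oleg's siblings per stirpes.
Half-blood siblings count for one-half the weight of whole-blood siblings at the initial division.
Dividing 1 in proportion to weights (total weight 9/2): Franciszka (weight 1/2) → 1/9; Jolanta (weight 1) → 2/9; Agnieszka (weight 1) → 2/9; Zofia (weight 1/2) → 1/9; Radoslaw (weight 1/2) → 1/9; Bogdan (weight 1) → 2/9.
Franciszka is living and takes 1/9.
Jolanta is living and takes 2/9.
Agnieszka predeceased; the 2/9 allotted to Agnieszka's branch passes to Agnieszka's issue by representation.
The 2/9 is divided into 3 equal shares of 2/27 among Nadia, Grzegorz, Tadeusz.
Nadia is living and takes 2/27.
Grzegorz is living and takes 2/27.
Tadeusz is living and takes 2/27.
Zofia is living and takes 1/9.
Radoslaw is living and takes 1/9.
Bogdan is living and takes 2/9.

Bogdan 2/9; Franciszka 1/9; Grzegorz 2/27; Jolanta 2/9; Nadia 2/27; Radoslaw 1/9; Tadeusz 2/27; Zofia 1/9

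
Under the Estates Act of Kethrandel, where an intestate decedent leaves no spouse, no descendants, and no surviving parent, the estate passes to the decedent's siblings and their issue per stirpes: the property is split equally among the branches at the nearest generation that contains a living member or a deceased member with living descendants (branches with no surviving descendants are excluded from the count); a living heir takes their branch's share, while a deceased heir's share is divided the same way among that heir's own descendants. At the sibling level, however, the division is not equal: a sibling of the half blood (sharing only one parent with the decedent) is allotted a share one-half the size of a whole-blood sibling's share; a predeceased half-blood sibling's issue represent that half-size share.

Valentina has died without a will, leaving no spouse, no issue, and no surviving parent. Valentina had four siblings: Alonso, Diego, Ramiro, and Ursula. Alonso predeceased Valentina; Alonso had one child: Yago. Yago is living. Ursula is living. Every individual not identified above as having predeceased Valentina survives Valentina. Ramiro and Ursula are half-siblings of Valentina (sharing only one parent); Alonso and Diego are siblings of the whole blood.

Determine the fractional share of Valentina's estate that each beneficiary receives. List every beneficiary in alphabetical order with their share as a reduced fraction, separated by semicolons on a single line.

No spouse, descendants, or parent survives, so the estate passes to Valentina's siblings per stirpes.
Half-blood siblings count for one-half the weight of whole-blood siblings at the initial division.
Dividing 1 in proportion to weights (total weight 3): Alonso (weight 1) → 1/3; Diego (weight 1) → 1/3; Ramiro (weight 1/2) → 1/6; Ursula (weight 1/2) → 1/6.
Alonso predeceased; the 1/3 allotted to Alonso's branch passes to Alonso's issue by representation.
Yago is the sole taker at this level and receives the full 1/3.
Diego is living and takes 1/3.
Ramiro is living and takes 1/6.
Ursula is living and takes 1/6.

Diego 1/3; Ramiro 1/6; Ursula 1/6; Yago 1/3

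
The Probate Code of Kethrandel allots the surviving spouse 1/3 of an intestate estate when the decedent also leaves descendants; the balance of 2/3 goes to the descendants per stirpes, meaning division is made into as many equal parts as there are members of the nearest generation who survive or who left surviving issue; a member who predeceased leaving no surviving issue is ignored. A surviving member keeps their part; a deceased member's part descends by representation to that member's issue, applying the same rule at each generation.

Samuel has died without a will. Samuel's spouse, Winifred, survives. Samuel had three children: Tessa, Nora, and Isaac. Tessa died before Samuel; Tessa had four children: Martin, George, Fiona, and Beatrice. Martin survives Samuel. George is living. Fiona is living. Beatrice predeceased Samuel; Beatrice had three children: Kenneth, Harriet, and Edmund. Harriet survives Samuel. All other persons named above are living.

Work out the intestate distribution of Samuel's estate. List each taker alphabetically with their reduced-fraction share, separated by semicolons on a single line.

Edmund 1/54; Fiona 1/18; George 1/18; Harriet 1/54; Isaac 2/9; Kenneth 1/54; Martin 1/18; Nora 2/9; Winifred 1/3

Winifred, as surviving spouse, takes 1/3.
The remaining 2/3 passes to Samuel's descendants per stirpes.
The 2/3 is divided into 3 equal shares of 2/9 among Tessa, Nora, Isaac.
Tessa predeceased; the 2/9 allotted to Tessa's branch passes to Tessa's issue by representation.
The 2/9 is divided into 4 equal shares of 1/18 among Martin, George, Fiona, Beatrice.
Martin is living and takes 1/18.
George is living and takes 1/18.
Fiona is living and takes 1/18.
Beatrice predeceased; the 1/18 allotted to Beatrice's branch passes to Beatrice's issue by representation.
The 1/18 is divided into 3 equal shares of 1/54 among Kenneth, Harriet, Edmund.
Kenneth is living and takes 1/54.
Harriet is living and takes 1/54.
Edmund is living and takes 1/54.
Nora is living and takes 2/9.
Isaac is living and takes 2/9.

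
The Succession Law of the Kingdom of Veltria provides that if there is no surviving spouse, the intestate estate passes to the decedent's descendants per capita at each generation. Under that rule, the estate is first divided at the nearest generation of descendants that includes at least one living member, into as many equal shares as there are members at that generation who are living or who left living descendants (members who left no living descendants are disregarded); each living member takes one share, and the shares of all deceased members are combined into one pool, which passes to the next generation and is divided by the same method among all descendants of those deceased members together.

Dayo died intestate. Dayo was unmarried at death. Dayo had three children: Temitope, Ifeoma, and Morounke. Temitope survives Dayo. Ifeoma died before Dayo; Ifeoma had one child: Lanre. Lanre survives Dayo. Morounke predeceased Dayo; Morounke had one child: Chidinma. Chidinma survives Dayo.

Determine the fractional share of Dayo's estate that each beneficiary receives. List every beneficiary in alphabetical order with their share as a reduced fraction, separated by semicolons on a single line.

Chidinma 1/3; Lanre 1/3; Temitope 1/3

There is no surviving spouse, so the entire estate passes to Dayo's descendants per capita at each generation.
At generation 1 (Temitope, Ifeoma, Morounke) there are 3 shares of (1)/3 = 1/3 each.
Living: Temitope — each takes 1/3.
Deceased: Ifeoma and Morounke. Their combined 2/3 is pooled and carried to generation 2.
At generation 2 (Lanre, Chidinma) there are 2 shares of (2/3)/2 = 1/3 each.
Living: Lanre and Chidinma — each takes 1/3.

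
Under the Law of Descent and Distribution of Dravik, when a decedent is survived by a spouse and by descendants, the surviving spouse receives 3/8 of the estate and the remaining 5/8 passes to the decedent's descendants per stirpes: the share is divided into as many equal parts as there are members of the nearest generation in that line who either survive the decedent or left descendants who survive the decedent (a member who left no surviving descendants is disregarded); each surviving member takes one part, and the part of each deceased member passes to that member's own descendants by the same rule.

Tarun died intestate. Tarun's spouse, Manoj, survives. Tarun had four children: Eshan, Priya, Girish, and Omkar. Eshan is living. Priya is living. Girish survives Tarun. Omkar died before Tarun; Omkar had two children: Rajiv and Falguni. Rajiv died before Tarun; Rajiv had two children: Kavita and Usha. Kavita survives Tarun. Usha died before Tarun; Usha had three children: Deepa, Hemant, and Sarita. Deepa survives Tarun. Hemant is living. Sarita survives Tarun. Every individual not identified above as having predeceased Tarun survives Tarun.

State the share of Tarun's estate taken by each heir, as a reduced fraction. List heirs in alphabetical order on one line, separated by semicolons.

Deepa 5/384; Eshan 5/32; Falguni 5/64; Girish 5/32; Hemant 5/384; Kavita 5/128; Manoj 3/8; Priya 5/32; Sarita 5/384

Manoj, as surviving spouse, takes 3/8.
The remaining 5/8 passes to Tarun's descendants per stirpes.
The 5/8 is divided into 4 equal shares of 5/32 among Eshan, Priya, Girish, Omkar.
Eshan is living and takes 5/32.
Priya is living and takes 5/32.
Girish is living and takes 5/32.
Omkar predeceased; the 5/32 allotted to Omkar's branch passes to Omkar's issue by representation.
The 5/32 is divided into 2 equal shares of 5/64 among Rajiv, Falguni.
Rajiv predeceased; the 5/64 allotted to Rajiv's branch passes to Rajiv's issue by representation.
The 5/64 is divided into 2 equal shares of 5/128 among Kavita, Usha.
Kavita is living and takes 5/128.
Usha predeceased; the 5/128 allotted to Usha's branch passes to Usha's issue by representation.
The 5/128 is divided into 3 equal shares of 5/384 among Deepa, Hemant, Sarita.
Deepa is living and takes 5/384.
Hemant is living and takes 5/384.
Sarita is living and takes 5/384.
Falguni is living and takes 5/64.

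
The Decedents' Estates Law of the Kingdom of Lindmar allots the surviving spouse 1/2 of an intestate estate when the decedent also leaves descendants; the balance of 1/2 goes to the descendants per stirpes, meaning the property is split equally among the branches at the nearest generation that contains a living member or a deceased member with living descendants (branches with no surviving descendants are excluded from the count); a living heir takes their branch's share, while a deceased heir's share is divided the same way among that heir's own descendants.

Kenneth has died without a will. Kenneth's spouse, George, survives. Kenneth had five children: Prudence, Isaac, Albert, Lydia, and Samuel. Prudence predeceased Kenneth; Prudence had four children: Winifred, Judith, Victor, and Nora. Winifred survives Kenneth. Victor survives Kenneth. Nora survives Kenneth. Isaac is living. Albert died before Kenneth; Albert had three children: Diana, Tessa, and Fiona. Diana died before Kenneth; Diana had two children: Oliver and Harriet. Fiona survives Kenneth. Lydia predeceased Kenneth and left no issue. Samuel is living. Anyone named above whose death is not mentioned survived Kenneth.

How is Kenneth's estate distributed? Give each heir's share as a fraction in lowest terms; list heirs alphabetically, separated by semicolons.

Fiona 1/24; George 1/2; Harriet 1/48; Isaac 1/8; Judith 1/32; Nora 1/32; Oliver 1/48; Samuel 1/8; Tessa 1/24; Victor 1/32; Winifred 1/32

George, as surviving spouse, takes 1/2.
The remaining 1/2 passes to Kenneth's descendants per stirpes.
Lydia left no surviving issue, so that branch lapses and is disregarded.
The 1/2 is divided into 4 equal shares of 1/8 among Prudence, Isaac, Albert, Samuel.
Prudence predeceased; the 1/8 allotted to Prudence's branch passes to Prudence's issue by representation.
The 1/8 is divided into 4 equal shares of 1/32 among Winifred, Judith, Victor, Nora.
Winifred is living and takes 1/32.
Judith is living and takes 1/32.
Victor is living and takes 1/32.
Nora is living and takes 1/32.
Isaac is living and takes 1/8.
Albert predeceased; the 1/8 allotted to Albert's branch passes to Albert's issue by representation.
The 1/8 is divided into 3 equal shares of 1/24 among Diana, Tessa, Fiona.
Diana predeceased; the 1/24 allotted to Diana's branch passes to Diana's issue by representation.
The 1/24 is divided into 2 equal shares of 1/48 among Oliver, Harriet.
Oliver is living and takes 1/48.
Harriet is living and takes 1/48.
Tessa is living and takes 1/24.
Fiona is living and takes 1/24.
Samuel is living and takes 1/8.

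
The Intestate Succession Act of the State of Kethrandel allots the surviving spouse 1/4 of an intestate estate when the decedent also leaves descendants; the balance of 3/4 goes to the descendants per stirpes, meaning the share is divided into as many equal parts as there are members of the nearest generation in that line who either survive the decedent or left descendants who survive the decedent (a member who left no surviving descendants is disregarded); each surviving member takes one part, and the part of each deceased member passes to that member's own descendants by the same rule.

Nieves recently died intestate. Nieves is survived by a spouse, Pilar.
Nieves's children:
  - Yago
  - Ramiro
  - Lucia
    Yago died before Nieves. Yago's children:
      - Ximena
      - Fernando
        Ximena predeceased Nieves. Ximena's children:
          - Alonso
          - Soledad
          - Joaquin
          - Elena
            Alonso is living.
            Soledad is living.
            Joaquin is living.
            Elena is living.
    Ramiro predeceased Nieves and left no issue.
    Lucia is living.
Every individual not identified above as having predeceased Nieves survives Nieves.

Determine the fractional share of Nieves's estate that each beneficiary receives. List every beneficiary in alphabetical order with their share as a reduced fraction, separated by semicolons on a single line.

Pilar, as surviving spouse, takes 1/4.
The remaining 3/4 passes to Nieves's descendants per stirpes.
Ramiro left no surviving issue, so that branch lapses and is disregarded.
The 3/4 is divided into 2 equal shares of 3/8 among Yago, Lucia.
Yago predeceased; the 3/8 allotted to Yago's branch passes to Yago's issue by representation.
The 3/8 is divided into 2 equal shares of 3/16 among Ximena, Fernando.
Ximena predeceased; the 3/16 allotted to Ximena's branch passes to Ximena's issue by representation.
The 3/16 is divided into 4 equal shares of 3/64 among Alonso, Soledad, Joaquin, Elena.
Alonso is living and takes 3/64.
Soledad is living and takes 3/64.
Joaquin is living and takes 3/64.
Elena is living and takes 3/64.
Fernando is living and takes 3/16.
Lucia is living and takes 3/8.

Alonso 3/64; Elena 3/64; Fernando 3/16; Joaquin 3/64; Lucia 3/8; Pilar 1/4; Soledad 3/64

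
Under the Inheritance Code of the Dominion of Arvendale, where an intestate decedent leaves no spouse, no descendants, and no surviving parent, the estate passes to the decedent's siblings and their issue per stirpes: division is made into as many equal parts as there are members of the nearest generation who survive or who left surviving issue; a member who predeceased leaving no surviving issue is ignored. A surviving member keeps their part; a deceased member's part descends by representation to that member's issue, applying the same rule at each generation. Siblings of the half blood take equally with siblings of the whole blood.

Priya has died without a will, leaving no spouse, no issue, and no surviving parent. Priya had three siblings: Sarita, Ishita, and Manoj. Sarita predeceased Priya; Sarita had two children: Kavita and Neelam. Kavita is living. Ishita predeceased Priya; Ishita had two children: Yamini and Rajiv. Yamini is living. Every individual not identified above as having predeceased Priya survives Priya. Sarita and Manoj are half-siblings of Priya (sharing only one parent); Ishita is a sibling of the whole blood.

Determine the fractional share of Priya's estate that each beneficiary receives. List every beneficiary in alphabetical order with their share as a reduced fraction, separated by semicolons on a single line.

No spouse, descendants, or parent survives, so the estate passes to Priya's siblings per stirpes.
Half-blood and whole-blood siblings take equally under the stated rule.
The estate is divided into 3 equal shares of 1/3 among Sarita, Ishita, Manoj.
Sarita predeceased; the 1/3 allotted to Sarita's branch passes to Sarita's issue by representation.
The 1/3 is divided into 2 equal shares of 1/6 among Kavita, Neelam.
Kavita is living and takes 1/6.
Neelam is living and takes 1/6.
Ishita predeceased; the 1/3 allotted to Ishita's branch passes to Ishita's issue by representation.
The 1/3 is divided into 2 equal shares of 1/6 among Yamini, Rajiv.
Yamini is living and takes 1/6.
Rajiv is living and takes 1/6.
Manoj is living and takes 1/3.

Kavita 1/6; Manoj 1/3; Neelam 1/6; Rajiv 1/6; Yamini 1/6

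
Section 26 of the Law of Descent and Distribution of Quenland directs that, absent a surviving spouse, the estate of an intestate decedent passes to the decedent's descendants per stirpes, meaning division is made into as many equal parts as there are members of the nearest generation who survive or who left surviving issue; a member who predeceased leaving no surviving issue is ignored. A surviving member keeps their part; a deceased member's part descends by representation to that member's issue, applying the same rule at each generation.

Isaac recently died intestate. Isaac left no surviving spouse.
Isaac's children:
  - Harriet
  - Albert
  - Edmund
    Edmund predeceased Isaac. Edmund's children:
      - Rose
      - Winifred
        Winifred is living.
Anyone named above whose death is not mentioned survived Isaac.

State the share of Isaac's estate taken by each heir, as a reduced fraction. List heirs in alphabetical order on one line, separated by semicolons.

Albert 1/3; Harriet 1/3; Rose 1/6; Winifred 1/6

There is no surviving spouse, so the entire estate passes to Isaac's descendants per stirpes.
The estate is divided into 3 equal shares of 1/3 among Harriet, Albert, Edmund.
Harriet is living and takes 1/3.
Albert is living and takes 1/3.
Edmund predeceased; the 1/3 allotted to Edmund's branch passes to Edmund's issue by representation.
The 1/3 is divided into 2 equal shares of 1/6 among Rose, Winifred.
Rose is living and takes 1/6.
Winifred is living and takes 1/6.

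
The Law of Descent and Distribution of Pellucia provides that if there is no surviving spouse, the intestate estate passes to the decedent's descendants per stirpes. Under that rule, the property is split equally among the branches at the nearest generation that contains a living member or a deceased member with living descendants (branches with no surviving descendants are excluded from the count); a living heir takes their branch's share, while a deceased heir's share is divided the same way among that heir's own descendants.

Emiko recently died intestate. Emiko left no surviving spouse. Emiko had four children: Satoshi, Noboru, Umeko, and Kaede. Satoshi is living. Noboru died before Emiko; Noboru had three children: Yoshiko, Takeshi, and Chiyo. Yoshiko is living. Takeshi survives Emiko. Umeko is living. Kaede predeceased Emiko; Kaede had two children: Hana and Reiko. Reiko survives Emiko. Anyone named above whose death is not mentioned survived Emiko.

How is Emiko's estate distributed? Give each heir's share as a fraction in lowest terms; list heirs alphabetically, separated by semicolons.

There is no surviving spouse, so the entire estate passes to Emiko's descendants per stirpes.
The estate is divided into 4 equal shares of 1/4 among Satoshi, Noboru, Umeko, Kaede.
Satoshi is living and takes 1/4.
Noboru predeceased; the 1/4 allotted to Noboru's branch passes to Noboru's issue by representation.
The 1/4 is divided into 3 equal shares of 1/12 among Yoshiko, Takeshi, Chiyo.
Yoshiko is living and takes 1/12.
Takeshi is living and takes 1/12.
Chiyo is living and takes 1/12.
Umeko is living and takes 1/4.
Kaede predeceased; the 1/4 allotted to Kaede's branch passes to Kaede's issue by representation.
The 1/4 is divided into 2 equal shares of 1/8 among Hana, Reiko.
Hana is living and takes 1/8.
Reiko is living and takes 1/8.

Chiyo 1/12; Hana 1/8; Reiko 1/8; Satoshi 1/4; Takeshi 1/12; Umeko 1/4; Yoshiko 1/12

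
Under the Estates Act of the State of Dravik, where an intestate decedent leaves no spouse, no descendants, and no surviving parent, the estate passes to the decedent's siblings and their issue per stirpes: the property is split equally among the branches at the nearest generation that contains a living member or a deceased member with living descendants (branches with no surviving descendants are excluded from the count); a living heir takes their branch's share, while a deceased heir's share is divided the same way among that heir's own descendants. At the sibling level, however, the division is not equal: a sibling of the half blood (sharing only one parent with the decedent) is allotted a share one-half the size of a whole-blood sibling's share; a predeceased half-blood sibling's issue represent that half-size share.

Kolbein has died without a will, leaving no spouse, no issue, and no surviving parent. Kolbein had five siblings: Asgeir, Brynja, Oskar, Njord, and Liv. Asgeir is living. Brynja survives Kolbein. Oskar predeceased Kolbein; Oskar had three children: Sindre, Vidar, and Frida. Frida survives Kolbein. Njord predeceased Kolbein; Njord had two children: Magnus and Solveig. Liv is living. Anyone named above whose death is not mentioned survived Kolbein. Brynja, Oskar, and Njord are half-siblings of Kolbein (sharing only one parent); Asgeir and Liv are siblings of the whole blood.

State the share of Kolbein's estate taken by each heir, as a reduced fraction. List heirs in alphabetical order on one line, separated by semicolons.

Asgeir 2/7; Brynja 1/7; Frida 1/21; Liv 2/7; Magnus 1/14; Sindre 1/21; Solveig 1/14; Vidar 1/21

No spouse, descendants, or parent survives, so the estate passes to Kolbein's siblings per stirpes.
Half-blood siblings count for one-half the weight of whole-blood siblings at the initial division.
Dividing 1 in proportion to weights (total weight 7/2): Asgeir (weight 1) → 2/7; Brynja (weight 1/2) → 1/7; Oskar (weight 1/2) → 1/7; Njord (weight 1/2) → 1/7; Liv (weight 1) → 2/7.
Asgeir is living and takes 2/7.
Brynja is living and takes 1/7.
Oskar predeceased; the 1/7 allotted to Oskar's branch passes to Oskar's issue by representation.
The 1/7 is divided into 3 equal shares of 1/21 among Sindre, Vidar, Frida.
Sindre is living and takes 1/21.
Vidar is living and takes 1/21.
Frida is living and takes 1/21.
Njord predeceased; the 1/7 allotted to Njord's branch passes to Njord's issue by representation.
The 1/7 is divided into 2 equal shares of 1/14 among Magnus, Solveig.
Magnus is living and takes 1/14.
Solveig is living and takes 1/14.
Liv is living and takes 2/7.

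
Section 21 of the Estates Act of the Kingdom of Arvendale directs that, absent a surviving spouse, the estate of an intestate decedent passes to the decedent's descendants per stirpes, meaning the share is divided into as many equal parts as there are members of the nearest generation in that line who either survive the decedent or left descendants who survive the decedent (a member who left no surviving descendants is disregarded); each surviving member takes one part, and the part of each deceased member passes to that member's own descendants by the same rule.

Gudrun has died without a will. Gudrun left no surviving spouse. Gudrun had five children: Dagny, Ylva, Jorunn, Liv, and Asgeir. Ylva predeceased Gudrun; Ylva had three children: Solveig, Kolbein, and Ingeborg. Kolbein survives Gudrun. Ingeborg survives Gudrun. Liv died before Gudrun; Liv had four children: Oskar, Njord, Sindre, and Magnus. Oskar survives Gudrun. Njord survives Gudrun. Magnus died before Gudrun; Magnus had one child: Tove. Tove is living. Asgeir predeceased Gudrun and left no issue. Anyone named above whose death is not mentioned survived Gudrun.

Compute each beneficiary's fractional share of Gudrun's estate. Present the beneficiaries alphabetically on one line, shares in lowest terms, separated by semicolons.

There is no surviving spouse, so the entire estate passes to Gudrun's descendants per stirpes.
Asgeir left no surviving issue, so that branch lapses and is disregarded.
The estate is divided into 4 equal shares of 1/4 among Dagny, Ylva, Jorunn, Liv.
Dagny is living and takes 1/4.
Ylva predeceased; the 1/4 allotted to Ylva's branch passes to Ylva's issue by representation.
The 1/4 is divided into 3 equal shares of 1/12 among Solveig, Kolbein, Ingeborg.
Solveig is living and takes 1/12.
Kolbein is living and takes 1/12.
Ingeborg is living and takes 1/12.
Jorunn is living and takes 1/4.
Liv predeceased; the 1/4 allotted to Liv's branch passes to Liv's issue by representation.
The 1/4 is divided into 4 equal shares of 1/16 among Oskar, Njord, Sindre, Magnus.
Oskar is living and takes 1/16.
Njord is living and takes 1/16.
Sindre is living and takes 1/16.
Magnus predeceased; the 1/16 allotted to Magnus's branch passes to Magnus's issue by representation.
Tove is the sole taker at this level and receives the full 1/16.

Dagny 1/4; Ingeborg 1/12; Jorunn 1/4; Kolbein 1/12; Njord 1/16; Oskar 1/16; Sindre 1/16; Solveig 1/12; Tove 1/16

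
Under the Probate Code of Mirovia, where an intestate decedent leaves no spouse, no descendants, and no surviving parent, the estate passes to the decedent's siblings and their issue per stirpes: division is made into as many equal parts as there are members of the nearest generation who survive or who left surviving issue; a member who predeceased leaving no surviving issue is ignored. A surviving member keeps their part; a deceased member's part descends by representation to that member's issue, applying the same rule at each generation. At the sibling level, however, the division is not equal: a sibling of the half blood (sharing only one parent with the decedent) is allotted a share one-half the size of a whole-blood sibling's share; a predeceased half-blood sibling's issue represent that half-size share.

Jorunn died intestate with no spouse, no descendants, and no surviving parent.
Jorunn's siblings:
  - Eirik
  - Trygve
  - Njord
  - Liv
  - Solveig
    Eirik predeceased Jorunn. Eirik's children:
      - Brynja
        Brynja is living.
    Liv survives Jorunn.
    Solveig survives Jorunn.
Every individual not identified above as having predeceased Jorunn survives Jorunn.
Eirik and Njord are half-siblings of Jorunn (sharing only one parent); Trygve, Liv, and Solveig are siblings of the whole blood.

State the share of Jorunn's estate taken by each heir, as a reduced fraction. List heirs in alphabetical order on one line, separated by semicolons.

Brynja 1/8; Liv 1/4; Njord 1/8; Solveig 1/4; Trygve 1/4

No spouse, descendants, or parent survives, so the estate passes to Jorunn's siblings per stirpes.
Half-blood siblings count for one-half the weight of whole-blood siblings at the initial division.
Dividing 1 in proportion to weights (total weight 4): Eirik (weight 1/2) → 1/8; Trygve (weight 1) → 1/4; Njord (weight 1/2) → 1/8; Liv (weight 1) → 1/4; Solveig (weight 1) → 1/4.
Eirik predeceased; the 1/8 allotted to Eirik's branch passes to Eirik's issue by representation.
Brynja is the sole taker at this level and receives the full 1/8.
Trygve is living and takes 1/4.
Njord is living and takes 1/8.
Liv is living and takes 1/4.
Solveig is living and takes 1/4.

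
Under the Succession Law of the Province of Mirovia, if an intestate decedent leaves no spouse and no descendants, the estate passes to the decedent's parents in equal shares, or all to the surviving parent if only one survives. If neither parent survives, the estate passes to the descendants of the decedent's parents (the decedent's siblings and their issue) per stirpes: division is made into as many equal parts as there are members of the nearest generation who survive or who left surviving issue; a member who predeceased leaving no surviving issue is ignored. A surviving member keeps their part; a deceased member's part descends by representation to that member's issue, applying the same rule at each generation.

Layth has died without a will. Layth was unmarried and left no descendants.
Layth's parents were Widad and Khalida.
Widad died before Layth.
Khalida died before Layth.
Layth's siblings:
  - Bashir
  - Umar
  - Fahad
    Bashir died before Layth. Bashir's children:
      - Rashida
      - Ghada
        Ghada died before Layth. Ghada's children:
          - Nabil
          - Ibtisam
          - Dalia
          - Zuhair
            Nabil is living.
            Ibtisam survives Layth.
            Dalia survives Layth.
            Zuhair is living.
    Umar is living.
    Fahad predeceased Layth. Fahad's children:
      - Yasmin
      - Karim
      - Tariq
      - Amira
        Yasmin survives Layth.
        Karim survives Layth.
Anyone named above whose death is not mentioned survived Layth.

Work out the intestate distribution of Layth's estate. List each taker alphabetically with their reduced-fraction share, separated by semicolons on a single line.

Amira 1/12; Dalia 1/24; Ibtisam 1/24; Karim 1/12; Nabil 1/24; Rashida 1/6; Tariq 1/12; Umar 1/3; Yasmin 1/12; Zuhair 1/24

Neither parent survives and there are no descendants, so the estate passes to Layth's siblings and their issue per stirpes.
The estate is divided into 3 equal shares of 1/3 among Bashir, Umar, Fahad.
Bashir predeceased; the 1/3 allotted to Bashir's branch passes to Bashir's issue by representation.
The 1/3 is divided into 2 equal shares of 1/6 among Rashida, Ghada.
Rashida is living and takes 1/6.
Ghada predeceased; the 1/6 allotted to Ghada's branch passes to Ghada's issue by representation.
The 1/6 is divided into 4 equal shares of 1/24 among Nabil, Ibtisam, Dalia, Zuhair.
Nabil is living and takes 1/24.
Ibtisam is living and takes 1/24.
Dalia is living and takes 1/24.
Zuhair is living and takes 1/24.
Umar is living and takes 1/3.
Fahad predeceased; the 1/3 allotted to Fahad's branch passes to Fahad's issue by representation.
The 1/3 is divided into 4 equal shares of 1/12 among Yasmin, Karim, Tariq, Amira.
Yasmin is living and takes 1/12.
Karim is living and takes 1/12.
Tariq is living and takes 1/12.
Amira is living and takes 1/12.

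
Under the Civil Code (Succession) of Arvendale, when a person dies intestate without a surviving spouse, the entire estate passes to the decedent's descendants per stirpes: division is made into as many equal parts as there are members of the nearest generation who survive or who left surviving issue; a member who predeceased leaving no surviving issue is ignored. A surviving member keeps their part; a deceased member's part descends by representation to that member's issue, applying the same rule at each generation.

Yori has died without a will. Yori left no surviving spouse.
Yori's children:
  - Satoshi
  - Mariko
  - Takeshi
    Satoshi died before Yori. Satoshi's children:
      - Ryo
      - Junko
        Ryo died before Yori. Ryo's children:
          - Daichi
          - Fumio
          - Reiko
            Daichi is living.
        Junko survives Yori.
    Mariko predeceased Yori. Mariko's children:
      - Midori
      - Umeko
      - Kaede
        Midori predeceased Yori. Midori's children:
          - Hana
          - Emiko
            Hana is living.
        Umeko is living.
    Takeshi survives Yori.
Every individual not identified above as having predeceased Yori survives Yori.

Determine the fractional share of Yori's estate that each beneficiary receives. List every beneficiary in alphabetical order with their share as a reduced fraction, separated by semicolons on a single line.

There is no surviving spouse, so the entire estate passes to Yori's descendants per stirpes.
The estate is divided into 3 equal shares of 1/3 among Satoshi, Mariko, Takeshi.
Satoshi predeceased; the 1/3 allotted to Satoshi's branch passes to Satoshi's issue by representation.
The 1/3 is divided into 2 equal shares of 1/6 among Ryo, Junko.
Ryo predeceased; the 1/6 allotted to Ryo's branch passes to Ryo's issue by representation.
The 1/6 is divided into 3 equal shares of 1/18 among Daichi, Fumio, Reiko.
Daichi is living and takes 1/18.
Fumio is living and takes 1/18.
Reiko is living and takes 1/18.
Junko is living and takes 1/6.
Mariko predeceased; the 1/3 allotted to Mariko's branch passes to Mariko's issue by representation.
The 1/3 is divided into 3 equal shares of 1/9 among Midori, Umeko, Kaede.
Midori predeceased; the 1/9 allotted to Midori's branch passes to Midori's issue by representation.
The 1/9 is divided into 2 equal shares of 1/18 among Hana, Emiko.
Hana is living and takes 1/18.
Emiko is living and takes 1/18.
Umeko is living and takes 1/9.
Kaede is living and takes 1/9.
Takeshi is living and takes 1/3.

Daichi 1/18; Emiko 1/18; Fumio 1/18; Hana 1/18; Junko 1/6; Kaede 1/9; Reiko 1/18; Takeshi 1/3; Umeko 1/9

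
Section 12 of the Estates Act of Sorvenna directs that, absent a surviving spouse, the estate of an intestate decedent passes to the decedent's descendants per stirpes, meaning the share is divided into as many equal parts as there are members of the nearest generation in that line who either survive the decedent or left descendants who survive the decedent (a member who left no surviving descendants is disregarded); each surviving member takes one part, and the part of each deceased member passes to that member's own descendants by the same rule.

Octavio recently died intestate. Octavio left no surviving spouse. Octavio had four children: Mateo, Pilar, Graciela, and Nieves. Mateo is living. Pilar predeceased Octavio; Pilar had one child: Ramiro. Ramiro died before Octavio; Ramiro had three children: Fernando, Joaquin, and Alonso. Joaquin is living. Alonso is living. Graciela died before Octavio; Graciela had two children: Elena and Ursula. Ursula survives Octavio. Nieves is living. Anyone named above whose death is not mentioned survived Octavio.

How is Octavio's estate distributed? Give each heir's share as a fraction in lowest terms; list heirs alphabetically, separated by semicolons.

There is no surviving spouse, so the entire estate passes to Octavio's descendants per stirpes.
The estate is divided into 4 equal shares of 1/4 among Mateo, Pilar, Graciela, Nieves.
Mateo is living and takes 1/4.
Pilar predeceased; the 1/4 allotted to Pilar's branch passes to Pilar's issue by representation.
Ramiro's line is the sole branch at this level, so the full 1/4 passes to Ramiro's issue by representation.
The 1/4 is divided into 3 equal shares of 1/12 among Fernando, Joaquin, Alonso.
Fernando is living and takes 1/12.
Joaquin is living and takes 1/12.
Alonso is living and takes 1/12.
Graciela predeceased; the 1/4 allotted to Graciela's branch passes to Graciela's issue by representation.
The 1/4 is divided into 2 equal shares of 1/8 among Elena, Ursula.
Elena is living and takes 1/8.
Ursula is living and takes 1/8.
Nieves is living and takes 1/4.

Alonso 1/12; Elena 1/8; Fernando 1/12; Joaquin 1/12; Mateo 1/4; Nieves 1/4; Ursula 1/8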